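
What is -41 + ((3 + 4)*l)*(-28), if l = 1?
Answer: -237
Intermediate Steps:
-41 + ((3 + 4)*l)*(-28) = -41 + ((3 + 4)*1)*(-28) = -41 + (7*1)*(-28) = -41 + 7*(-28) = -41 - 196 = -237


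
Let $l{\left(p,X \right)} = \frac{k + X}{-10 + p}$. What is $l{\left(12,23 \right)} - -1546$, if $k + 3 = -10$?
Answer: $1551$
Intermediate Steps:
$k = -13$ ($k = -3 - 10 = -13$)
$l{\left(p,X \right)} = \frac{-13 + X}{-10 + p}$
$l{\left(12,23 \right)} - -1546 = \frac{-13 + 23}{-10 + 12} - -1546 = \frac{1}{2} \cdot 10 + 1546 = 5 + 1546 = 1551$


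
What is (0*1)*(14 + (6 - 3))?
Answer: 0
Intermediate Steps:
(0*1)*(14 + (6 - 3)) = 0*(14 + 3) = 0*17 = 0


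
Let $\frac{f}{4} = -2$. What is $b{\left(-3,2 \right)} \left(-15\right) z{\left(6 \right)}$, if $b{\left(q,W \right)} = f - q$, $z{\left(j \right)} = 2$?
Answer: $150$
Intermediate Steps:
$f = -8$ ($f = 4 \left(-2\right) = -8$)
$b{\left(q,W \right)} = -8 - q$
$b{\left(-3,2 \right)} \left(-15\right) z{\left(6 \right)} = \left(-8 - -3\right) \left(-15\right) 2 = \left(-8 + 3\right) \left(-15\right) 2 = \left(-5\right) \left(-15\right) 2 = 75 \cdot 2 = 150$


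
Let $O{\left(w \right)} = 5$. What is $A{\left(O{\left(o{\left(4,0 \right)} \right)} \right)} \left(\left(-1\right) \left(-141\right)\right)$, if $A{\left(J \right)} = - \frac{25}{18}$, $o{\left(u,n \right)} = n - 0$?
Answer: $- \frac{1175}{6} \approx -195.83$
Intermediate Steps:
$o{\left(u,n \right)} = n$ ($o{\left(u,n \right)} = n + 0 = n$)
$A{\left(J \right)} = - \frac{25}{18}$ ($A{\left(J \right)} = \left(-25\right) \frac{1}{18} = - \frac{25}{18}$)
$A{\left(O{\left(o{\left(4,0 \right)} \right)} \right)} \left(\left(-1\right) \left(-141\right)\right) = - \frac{25 \left(\left(-1\right) \left(-141\right)\right)}{18} = \left(- \frac{25}{18}\right) 141 = - \frac{1175}{6}$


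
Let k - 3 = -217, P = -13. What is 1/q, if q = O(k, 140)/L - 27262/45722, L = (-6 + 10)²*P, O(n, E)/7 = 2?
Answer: -2377544/1577651 ≈ -1.5070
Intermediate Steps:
k = -214 (k = 3 - 217 = -214)
O(n, E) = 14 (O(n, E) = 7*2 = 14)
L = -208 (L = (-6 + 10)²*(-13) = 4²*(-13) = 16*(-13) = -208)
q = -1577651/2377544 (q = 14/(-208) - 27262/45722 = 14*(-1/208) - 27262*1/45722 = -7/104 - 13631/22861 = -1577651/2377544 ≈ -0.66356)
1/q = 1/(-1577651/2377544) = -2377544/1577651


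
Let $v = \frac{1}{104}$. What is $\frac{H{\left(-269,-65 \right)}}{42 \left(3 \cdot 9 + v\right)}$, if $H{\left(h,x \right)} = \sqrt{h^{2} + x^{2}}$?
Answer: $\frac{52 \sqrt{76586}}{58989} \approx 0.24395$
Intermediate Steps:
$v = \frac{1}{104} \approx 0.0096154$
$\frac{H{\left(-269,-65 \right)}}{42 \left(3 \cdot 9 + v\right)} = \frac{\sqrt{\left(-269\right)^{2} + \left(-65\right)^{2}}}{42 \left(3 \cdot 9 + \frac{1}{104}\right)} = \frac{\sqrt{72361 + 4225}}{42 \left(27 + \frac{1}{104}\right)} = \frac{\sqrt{76586}}{42 \cdot \frac{2809}{104}} = \frac{\sqrt{76586}}{\frac{58989}{52}} = \sqrt{76586} \cdot \frac{52}{58989} = \frac{52 \sqrt{76586}}{58989}$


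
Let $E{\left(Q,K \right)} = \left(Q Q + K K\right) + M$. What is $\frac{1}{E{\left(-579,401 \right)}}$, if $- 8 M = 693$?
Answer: $\frac{8}{3967643} \approx 2.0163 \cdot 10^{-6}$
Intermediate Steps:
$M = - \frac{693}{8}$ ($M = \left(- \frac{1}{8}\right) 693 = - \frac{693}{8} \approx -86.625$)
$E{\left(Q,K \right)} = - \frac{693}{8} + K^{2} + Q^{2}$ ($E{\left(Q,K \right)} = \left(Q Q + K K\right) - \frac{693}{8} = \left(Q^{2} + K^{2}\right) - \frac{693}{8} = \left(K^{2} + Q^{2}\right) - \frac{693}{8} = - \frac{693}{8} + K^{2} + Q^{2}$)
$\frac{1}{E{\left(-579,401 \right)}} = \frac{1}{- \frac{693}{8} + 401^{2} + \left(-579\right)^{2}} = \frac{1}{- \frac{693}{8} + 160801 + 335241} = \frac{1}{\frac{3967643}{8}} = \frac{8}{3967643}$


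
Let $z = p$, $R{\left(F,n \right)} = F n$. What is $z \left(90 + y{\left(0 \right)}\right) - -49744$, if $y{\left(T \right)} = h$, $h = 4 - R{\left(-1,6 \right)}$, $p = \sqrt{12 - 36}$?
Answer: $49744 + 200 i \sqrt{6} \approx 49744.0 + 489.9 i$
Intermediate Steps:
$p = 2 i \sqrt{6}$ ($p = \sqrt{-24} = 2 i \sqrt{6} \approx 4.899 i$)
$z = 2 i \sqrt{6} \approx 4.899 i$
$h = 10$ ($h = 4 - \left(-1\right) 6 = 4 - -6 = 4 + 6 = 10$)
$y{\left(T \right)} = 10$
$z \left(90 + y{\left(0 \right)}\right) - -49744 = 2 i \sqrt{6} \left(90 + 10\right) - -49744 = 2 i \sqrt{6} \cdot 100 + 49744 = 200 i \sqrt{6} + 49744 = 49744 + 200 i \sqrt{6}$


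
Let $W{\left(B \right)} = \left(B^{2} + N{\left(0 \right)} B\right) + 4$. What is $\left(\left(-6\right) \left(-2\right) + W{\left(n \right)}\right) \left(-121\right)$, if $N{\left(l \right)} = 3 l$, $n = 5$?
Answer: $-4961$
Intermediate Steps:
$W{\left(B \right)} = 4 + B^{2}$ ($W{\left(B \right)} = \left(B^{2} + 3 \cdot 0 B\right) + 4 = \left(B^{2} + 0 B\right) + 4 = \left(B^{2} + 0\right) + 4 = B^{2} + 4 = 4 + B^{2}$)
$\left(\left(-6\right) \left(-2\right) + W{\left(n \right)}\right) \left(-121\right) = \left(\left(-6\right) \left(-2\right) + \left(4 + 5^{2}\right)\right) \left(-121\right) = \left(12 + \left(4 + 25\right)\right) \left(-121\right) = \left(12 + 29\right) \left(-121\right) = 41 \left(-121\right) = -4961$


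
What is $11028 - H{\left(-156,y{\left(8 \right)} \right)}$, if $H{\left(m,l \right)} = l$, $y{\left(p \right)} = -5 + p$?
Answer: $11025$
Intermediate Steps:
$11028 - H{\left(-156,y{\left(8 \right)} \right)} = 11028 - \left(-5 + 8\right) = 11028 - 3 = 11025$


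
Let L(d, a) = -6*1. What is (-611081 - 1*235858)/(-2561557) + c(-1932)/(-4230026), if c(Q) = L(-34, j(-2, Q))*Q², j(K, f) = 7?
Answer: 30475274401911/5417726355241 ≈ 5.6251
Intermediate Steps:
L(d, a) = -6
c(Q) = -6*Q²
(-611081 - 1*235858)/(-2561557) + c(-1932)/(-4230026) = (-611081 - 1*235858)/(-2561557) - 6*(-1932)²/(-4230026) = (-611081 - 235858)*(-1/2561557) - 6*3732624*(-1/4230026) = -846939*(-1/2561557) - 22395744*(-1/4230026) = 846939/2561557 + 11197872/2115013 = 30475274401911/5417726355241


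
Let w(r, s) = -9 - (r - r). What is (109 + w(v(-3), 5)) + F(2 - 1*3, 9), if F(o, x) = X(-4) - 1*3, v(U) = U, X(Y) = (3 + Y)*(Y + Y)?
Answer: 105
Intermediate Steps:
X(Y) = 2*Y*(3 + Y) (X(Y) = (3 + Y)*(2*Y) = 2*Y*(3 + Y))
F(o, x) = 5 (F(o, x) = 2*(-4)*(3 - 4) - 1*3 = 2*(-4)*(-1) - 3 = 8 - 3 = 5)
w(r, s) = -9 (w(r, s) = -9 - 1*0 = -9 + 0 = -9)
(109 + w(v(-3), 5)) + F(2 - 1*3, 9) = (109 - 9) + 5 = 100 + 5 = 105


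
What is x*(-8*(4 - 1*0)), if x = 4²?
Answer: -512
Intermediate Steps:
x = 16
x*(-8*(4 - 1*0)) = 16*(-8*(4 - 1*0)) = 16*(-8*(4 + 0)) = 16*(-8*4) = 16*(-32) = -512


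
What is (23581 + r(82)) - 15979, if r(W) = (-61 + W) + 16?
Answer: 7639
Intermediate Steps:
r(W) = -45 + W
(23581 + r(82)) - 15979 = (23581 + (-45 + 82)) - 15979 = (23581 + 37) - 15979 = 23618 - 15979 = 7639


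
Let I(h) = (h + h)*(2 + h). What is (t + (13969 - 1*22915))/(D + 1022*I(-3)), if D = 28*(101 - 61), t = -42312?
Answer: -25629/3626 ≈ -7.0681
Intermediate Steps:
D = 1120 (D = 28*40 = 1120)
I(h) = 2*h*(2 + h) (I(h) = (2*h)*(2 + h) = 2*h*(2 + h))
(t + (13969 - 1*22915))/(D + 1022*I(-3)) = (-42312 + (13969 - 1*22915))/(1120 + 1022*(2*(-3)*(2 - 3))) = (-42312 + (13969 - 22915))/(1120 + 1022*(2*(-3)*(-1))) = (-42312 - 8946)/(1120 + 1022*6) = -51258/(1120 + 6132) = -51258/7252 = -51258*1/7252 = -25629/3626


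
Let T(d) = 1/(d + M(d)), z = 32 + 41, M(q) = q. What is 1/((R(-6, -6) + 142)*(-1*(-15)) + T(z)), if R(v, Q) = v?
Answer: 146/297841 ≈ 0.00049019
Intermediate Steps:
z = 73
T(d) = 1/(2*d) (T(d) = 1/(d + d) = 1/(2*d))
1/((R(-6, -6) + 142)*(-1*(-15)) + T(z)) = 1/((-6 + 142)*(-1*(-15)) + (1/2)/73) = 1/(136*15 + (1/2)*(1/73)) = 1/(2040 + 1/146) = 1/(297841/146) = 146/297841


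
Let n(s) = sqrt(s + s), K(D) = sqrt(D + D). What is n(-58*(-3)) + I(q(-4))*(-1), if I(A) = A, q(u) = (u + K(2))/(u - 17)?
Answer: -2/21 + 2*sqrt(87) ≈ 18.560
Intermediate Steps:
K(D) = sqrt(2)*sqrt(D) (K(D) = sqrt(2*D) = sqrt(2)*sqrt(D))
q(u) = (2 + u)/(-17 + u) (q(u) = (u + sqrt(2)*sqrt(2))/(u - 17) = (u + 2)/(-17 + u) = (2 + u)/(-17 + u))
n(s) = sqrt(2)*sqrt(s) (n(s) = sqrt(2*s) = sqrt(2)*sqrt(s))
n(-58*(-3)) + I(q(-4))*(-1) = sqrt(2)*sqrt(-58*(-3)) + ((2 - 4)/(-17 - 4))*(-1) = sqrt(2)*sqrt(174) + (-2/(-21))*(-1) = 2*sqrt(87) - 1/21*(-2)*(-1) = 2*sqrt(87) + (2/21)*(-1) = 2*sqrt(87) - 2/21 = -2/21 + 2*sqrt(87)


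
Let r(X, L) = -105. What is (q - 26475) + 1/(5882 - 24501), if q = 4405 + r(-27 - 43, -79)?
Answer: -412876326/18619 ≈ -22175.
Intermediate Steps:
q = 4300 (q = 4405 - 105 = 4300)
(q - 26475) + 1/(5882 - 24501) = (4300 - 26475) + 1/(5882 - 24501) = -22175 + 1/(-18619) = -22175 - 1/18619 = -412876326/18619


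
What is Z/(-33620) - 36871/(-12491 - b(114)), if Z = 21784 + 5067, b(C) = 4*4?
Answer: 903777563/420485340 ≈ 2.1494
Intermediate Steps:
b(C) = 16
Z = 26851
Z/(-33620) - 36871/(-12491 - b(114)) = 26851/(-33620) - 36871/(-12491 - 1*16) = 26851*(-1/33620) - 36871/(-12491 - 16) = -26851/33620 - 36871/(-12507) = -26851/33620 - 36871*(-1/12507) = -26851/33620 + 36871/12507 = 903777563/420485340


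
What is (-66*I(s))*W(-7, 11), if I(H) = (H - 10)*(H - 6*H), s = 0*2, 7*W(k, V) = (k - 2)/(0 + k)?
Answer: 0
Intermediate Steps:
W(k, V) = (-2 + k)/(7*k) (W(k, V) = ((k - 2)/(0 + k))/7 = ((-2 + k)/k)/7 = (-2 + k)/(7*k))
s = 0
I(H) = -5*H*(-10 + H) (I(H) = (-10 + H)*(-5*H) = -5*H*(-10 + H))
(-66*I(s))*W(-7, 11) = (-330*0*(10 - 1*0))*((⅐)*(-2 - 7)/(-7)) = (-330*0*(10 + 0))*((⅐)*(-⅐)*(-9)) = -330*0*10*(9/49) = -66*0*(9/49) = 0*(9/49) = 0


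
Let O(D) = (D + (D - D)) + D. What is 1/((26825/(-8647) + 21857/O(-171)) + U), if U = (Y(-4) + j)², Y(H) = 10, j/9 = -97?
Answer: 2957274/2202287828077 ≈ 1.3428e-6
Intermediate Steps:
j = -873 (j = 9*(-97) = -873)
O(D) = 2*D (O(D) = (D + 0) + D = D + D = 2*D)
U = 744769 (U = (10 - 873)² = (-863)² = 744769)
1/((26825/(-8647) + 21857/O(-171)) + U) = 1/((26825/(-8647) + 21857/((2*(-171)))) + 744769) = 1/((26825*(-1/8647) + 21857/(-342)) + 744769) = 1/((-26825/8647 + 21857*(-1/342)) + 744769) = 1/((-26825/8647 - 21857/342) + 744769) = 1/(-198171629/2957274 + 744769) = 1/(2202287828077/2957274) = 2957274/2202287828077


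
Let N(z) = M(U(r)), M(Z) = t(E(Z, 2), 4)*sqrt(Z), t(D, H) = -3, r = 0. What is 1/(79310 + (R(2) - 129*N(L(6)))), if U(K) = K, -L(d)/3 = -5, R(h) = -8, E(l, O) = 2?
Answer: 1/79302 ≈ 1.2610e-5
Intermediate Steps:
L(d) = 15 (L(d) = -3*(-5) = 15)
M(Z) = -3*sqrt(Z)
N(z) = 0 (N(z) = -3*sqrt(0) = -3*0 = 0)
1/(79310 + (R(2) - 129*N(L(6)))) = 1/(79310 + (-8 - 129*0)) = 1/(79310 + (-8 + 0)) = 1/(79310 - 8) = 1/79302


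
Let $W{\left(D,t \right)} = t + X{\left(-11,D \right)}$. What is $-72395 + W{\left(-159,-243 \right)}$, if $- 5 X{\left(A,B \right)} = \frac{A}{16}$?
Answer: $- \frac{5811029}{80} \approx -72638.0$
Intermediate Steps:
$X{\left(A,B \right)} = - \frac{A}{80}$ ($X{\left(A,B \right)} = - \frac{A \frac{1}{16}}{5} = - \frac{\frac{1}{16} A}{5} = - \frac{A}{80}$)
$W{\left(D,t \right)} = \frac{11}{80} + t$ ($W{\left(D,t \right)} = t - - \frac{11}{80} = t + \frac{11}{80} = \frac{11}{80} + t$)
$-72395 + W{\left(-159,-243 \right)} = -72395 + \left(\frac{11}{80} - 243\right) = -72395 - \frac{19429}{80} = - \frac{5811029}{80}$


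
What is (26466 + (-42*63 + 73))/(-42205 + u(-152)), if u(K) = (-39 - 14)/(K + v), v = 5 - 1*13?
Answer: -3822880/6752747 ≈ -0.56612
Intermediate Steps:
v = -8 (v = 5 - 13 = -8)
u(K) = -53/(-8 + K) (u(K) = (-39 - 14)/(K - 8) = -53/(-8 + K))
(26466 + (-42*63 + 73))/(-42205 + u(-152)) = (26466 + (-42*63 + 73))/(-42205 - 53/(-8 - 152)) = (26466 + (-2646 + 73))/(-42205 - 53/(-160)) = (26466 - 2573)/(-42205 - 53*(-1/160)) = 23893/(-42205 + 53/160) = 23893/(-6752747/160) = 23893*(-160/6752747) = -3822880/6752747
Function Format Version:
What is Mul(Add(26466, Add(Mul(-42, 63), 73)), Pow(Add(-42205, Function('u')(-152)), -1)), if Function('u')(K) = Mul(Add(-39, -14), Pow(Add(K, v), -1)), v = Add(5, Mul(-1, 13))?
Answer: Rational(-3822880, 6752747) ≈ -0.56612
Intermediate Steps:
v = -8 (v = Add(5, -13) = -8)
Function('u')(K) = Mul(-53, Pow(Add(-8, K), -1)) (Function('u')(K) = Mul(Add(-39, -14), Pow(Add(K, -8), -1)) = Mul(-53, Pow(Add(-8, K), -1)))
Mul(Add(26466, Add(Mul(-42, 63), 73)), Pow(Add(-42205, Function('u')(-152)), -1)) = Mul(Add(26466, Add(Mul(-42, 63), 73)), Pow(Add(-42205, Mul(-53, Pow(Add(-8, -152), -1))), -1)) = Mul(Add(26466, Add(-2646, 73)), Pow(Add(-42205, Mul(-53, Pow(-160, -1))), -1)) = Mul(Add(26466, -2573), Pow(Add(-42205, Mul(-53, Rational(-1, 160))), -1)) = Mul(23893, Pow(Add(-42205, Rational(53, 160)), -1)) = Mul(23893, Pow(Rational(-6752747, 160), -1)) = Mul(23893, Rational(-160, 6752747)) = Rational(-3822880, 6752747)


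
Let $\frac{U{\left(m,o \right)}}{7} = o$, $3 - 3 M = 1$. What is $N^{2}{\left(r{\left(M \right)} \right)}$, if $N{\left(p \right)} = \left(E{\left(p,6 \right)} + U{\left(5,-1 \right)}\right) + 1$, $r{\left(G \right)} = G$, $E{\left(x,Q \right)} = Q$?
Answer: $0$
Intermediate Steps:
$M = \frac{2}{3}$ ($M = 1 - \frac{1}{3} = \frac{2}{3} \approx 0.66667$)
$U{\left(m,o \right)} = 7 o$
$N{\left(p \right)} = 0$ ($N{\left(p \right)} = \left(6 + 7 \left(-1\right)\right) + 1 = \left(6 - 7\right) + 1 = -1 + 1 = 0$)
$N^{2}{\left(r{\left(M \right)} \right)} = 0^{2} = 0$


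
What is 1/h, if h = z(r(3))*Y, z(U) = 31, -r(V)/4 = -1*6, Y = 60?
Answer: 1/1860 ≈ 0.00053763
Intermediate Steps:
r(V) = 24 (r(V) = -(-4)*6 = -4*(-6) = 24)
h = 1860 (h = 31*60 = 1860)
1/h = 1/1860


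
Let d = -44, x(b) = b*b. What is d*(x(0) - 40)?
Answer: 1760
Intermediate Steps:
x(b) = b²
d*(x(0) - 40) = -44*(0² - 40) = -44*(0 - 40) = -44*(-40) = 1760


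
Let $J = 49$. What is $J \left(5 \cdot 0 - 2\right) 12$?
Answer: $-1176$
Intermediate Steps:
$J \left(5 \cdot 0 - 2\right) 12 = 49 \left(5 \cdot 0 - 2\right) 12 = 49 \left(0 - 2\right) 12 = 49 \left(-2\right) 12 = \left(-98\right) 12 = -1176$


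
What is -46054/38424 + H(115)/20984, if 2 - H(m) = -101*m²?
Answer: 6294697139/100786152 ≈ 62.456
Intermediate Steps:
H(m) = 2 + 101*m² (H(m) = 2 - (-101)*m² = 2 + 101*m²)
-46054/38424 + H(115)/20984 = -46054/38424 + (2 + 101*115²)/20984 = -46054*1/38424 + (2 + 101*13225)*(1/20984) = -23027/19212 + (2 + 1335725)*(1/20984) = -23027/19212 + 1335727*(1/20984) = -23027/19212 + 1335727/20984 = 6294697139/100786152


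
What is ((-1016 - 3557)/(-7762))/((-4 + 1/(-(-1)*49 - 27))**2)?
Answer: 1106666/29375289 ≈ 0.037673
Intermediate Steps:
((-1016 - 3557)/(-7762))/((-4 + 1/(-(-1)*49 - 27))**2) = (-4573*(-1/7762))/((-4 + 1/(-1*(-49) - 27))**2) = 4573/(7762*((-4 + 1/(49 - 27))**2)) = 4573/(7762*((-4 + 1/22)**2)) = 4573/(7762*((-87/22)**2)) = 4573/(7762*(7569/484)) = (4573/7762)*(484/7569) = 1106666/29375289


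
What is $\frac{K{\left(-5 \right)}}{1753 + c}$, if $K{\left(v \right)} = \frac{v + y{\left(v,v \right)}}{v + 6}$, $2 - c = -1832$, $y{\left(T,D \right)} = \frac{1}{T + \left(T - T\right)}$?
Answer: $- \frac{26}{17935} \approx -0.0014497$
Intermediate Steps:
$y{\left(T,D \right)} = \frac{1}{T}$ ($y{\left(T,D \right)} = \frac{1}{T + 0} = \frac{1}{T}$)
$c = 1834$ ($c = 2 - -1832 = 2 + 1832 = 1834$)
$K{\left(v \right)} = \frac{v + \frac{1}{v}}{6 + v}$ ($K{\left(v \right)} = \frac{v + \frac{1}{v}}{v + 6} = \frac{v + \frac{1}{v}}{6 + v}$)
$\frac{K{\left(-5 \right)}}{1753 + c} = \frac{\frac{1}{-5} \frac{1}{6 - 5} \left(1 + \left(-5\right)^{2}\right)}{1753 + 1834} = \frac{\left(- \frac{1}{5}\right) 1^{-1} \left(1 + 25\right)}{3587} = \frac{\left(- \frac{1}{5}\right) 1 \cdot 26}{3587} = \frac{1}{3587} \left(- \frac{26}{5}\right) = - \frac{26}{17935}$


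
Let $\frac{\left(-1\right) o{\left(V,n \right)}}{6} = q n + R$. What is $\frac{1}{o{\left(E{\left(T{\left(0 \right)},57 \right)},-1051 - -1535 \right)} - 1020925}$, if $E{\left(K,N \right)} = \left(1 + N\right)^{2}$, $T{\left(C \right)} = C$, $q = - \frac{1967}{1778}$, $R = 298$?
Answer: $- \frac{127}{129476539} \approx -9.8087 \cdot 10^{-7}$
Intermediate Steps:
$q = - \frac{281}{254}$ ($q = \left(-1967\right) \frac{1}{1778} = - \frac{281}{254} \approx -1.1063$)
$o{\left(V,n \right)} = -1788 + \frac{843 n}{127}$ ($o{\left(V,n \right)} = - 6 \left(- \frac{281 n}{254} + 298\right) = - 6 \left(298 - \frac{281 n}{254}\right) = -1788 + \frac{843 n}{127}$)
$\frac{1}{o{\left(E{\left(T{\left(0 \right)},57 \right)},-1051 - -1535 \right)} - 1020925} = \frac{1}{\left(-1788 + \frac{843 \left(-1051 - -1535\right)}{127}\right) - 1020925} = \frac{1}{\left(-1788 + \frac{843 \left(-1051 + 1535\right)}{127}\right) - 1020925} = \frac{1}{\left(-1788 + \frac{843}{127} \cdot 484\right) - 1020925} = \frac{1}{\left(-1788 + \frac{408012}{127}\right) - 1020925} = \frac{1}{\frac{180936}{127} - 1020925} = \frac{1}{- \frac{129476539}{127}} = - \frac{127}{129476539}$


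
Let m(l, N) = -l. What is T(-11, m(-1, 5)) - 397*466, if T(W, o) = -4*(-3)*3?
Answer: -184966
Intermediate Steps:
T(W, o) = 36 (T(W, o) = 12*3 = 36)
T(-11, m(-1, 5)) - 397*466 = 36 - 397*466 = 36 - 185002 = -184966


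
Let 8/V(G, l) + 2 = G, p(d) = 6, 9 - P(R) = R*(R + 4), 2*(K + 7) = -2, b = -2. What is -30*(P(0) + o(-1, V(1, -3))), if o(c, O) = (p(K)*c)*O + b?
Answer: -1650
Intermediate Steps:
K = -8 (K = -7 + (1/2)*(-2) = -7 - 1 = -8)
P(R) = 9 - R*(4 + R) (P(R) = 9 - R*(R + 4) = 9 - R*(4 + R))
V(G, l) = 8/(-2 + G)
o(c, O) = -2 + 6*O*c (o(c, O) = (6*c)*O - 2 = 6*O*c - 2 = -2 + 6*O*c)
-30*(P(0) + o(-1, V(1, -3))) = -30*((9 - 1*0**2 - 4*0) + (-2 + 6*(8/(-2 + 1))*(-1))) = -30*((9 - 1*0 + 0) + (-2 + 6*(8/(-1))*(-1))) = -30*((9 + 0 + 0) + (-2 + 6*(8*(-1))*(-1))) = -30*(9 + (-2 + 6*(-8)*(-1))) = -30*(9 + (-2 + 48)) = -30*(9 + 46) = -30*55 = -1650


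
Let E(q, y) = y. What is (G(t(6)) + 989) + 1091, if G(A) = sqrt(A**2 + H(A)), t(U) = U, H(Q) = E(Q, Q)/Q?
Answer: 2080 + sqrt(37) ≈ 2086.1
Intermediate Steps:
H(Q) = 1 (H(Q) = Q/Q = 1)
G(A) = sqrt(1 + A**2) (G(A) = sqrt(A**2 + 1) = sqrt(1 + A**2))
(G(t(6)) + 989) + 1091 = (sqrt(1 + 6**2) + 989) + 1091 = (sqrt(1 + 36) + 989) + 1091 = (sqrt(37) + 989) + 1091 = (989 + sqrt(37)) + 1091 = 2080 + sqrt(37)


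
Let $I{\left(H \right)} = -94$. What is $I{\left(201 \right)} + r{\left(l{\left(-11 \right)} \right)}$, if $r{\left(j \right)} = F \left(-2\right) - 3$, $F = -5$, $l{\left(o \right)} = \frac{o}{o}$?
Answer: $-87$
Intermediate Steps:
$l{\left(o \right)} = 1$
$r{\left(j \right)} = 7$ ($r{\left(j \right)} = \left(-5\right) \left(-2\right) - 3 = 10 - 3 = 7$)
$I{\left(201 \right)} + r{\left(l{\left(-11 \right)} \right)} = -94 + 7 = -87$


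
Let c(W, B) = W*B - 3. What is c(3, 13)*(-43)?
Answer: -1548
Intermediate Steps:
c(W, B) = -3 + B*W (c(W, B) = B*W - 3 = -3 + B*W)
c(3, 13)*(-43) = (-3 + 13*3)*(-43) = (-3 + 39)*(-43) = 36*(-43) = -1548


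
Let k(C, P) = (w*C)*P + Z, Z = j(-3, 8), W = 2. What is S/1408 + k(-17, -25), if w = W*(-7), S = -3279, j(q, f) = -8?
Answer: -8392143/1408 ≈ -5960.3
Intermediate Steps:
Z = -8
w = -14 (w = 2*(-7) = -14)
k(C, P) = -8 - 14*C*P (k(C, P) = (-14*C)*P - 8 = -14*C*P - 8 = -8 - 14*C*P)
S/1408 + k(-17, -25) = -3279/1408 + (-8 - 14*(-17)*(-25)) = -3279*1/1408 + (-8 - 5950) = -3279/1408 - 5958 = -8392143/1408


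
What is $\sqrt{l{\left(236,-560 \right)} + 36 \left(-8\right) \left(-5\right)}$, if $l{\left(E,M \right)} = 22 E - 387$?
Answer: $\sqrt{6245} \approx 79.025$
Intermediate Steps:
$l{\left(E,M \right)} = -387 + 22 E$
$\sqrt{l{\left(236,-560 \right)} + 36 \left(-8\right) \left(-5\right)} = \sqrt{\left(-387 + 22 \cdot 236\right) + 36 \left(-8\right) \left(-5\right)} = \sqrt{\left(-387 + 5192\right) - -1440} = \sqrt{4805 + 1440} = \sqrt{6245}$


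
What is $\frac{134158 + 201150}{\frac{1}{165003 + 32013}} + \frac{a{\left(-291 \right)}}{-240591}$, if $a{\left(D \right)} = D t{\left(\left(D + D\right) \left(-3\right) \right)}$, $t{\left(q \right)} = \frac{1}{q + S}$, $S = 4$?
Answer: $\frac{9271320273779928097}{140344750} \approx 6.6061 \cdot 10^{10}$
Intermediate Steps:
$t{\left(q \right)} = \frac{1}{4 + q}$ ($t{\left(q \right)} = \frac{1}{q + 4} = \frac{1}{4 + q}$)
$a{\left(D \right)} = \frac{D}{4 - 6 D}$ ($a{\left(D \right)} = \frac{D}{4 + \left(D + D\right) \left(-3\right)} = \frac{D}{4 + 2 D \left(-3\right)} = \frac{D}{4 - 6 D}$)
$\frac{134158 + 201150}{\frac{1}{165003 + 32013}} + \frac{a{\left(-291 \right)}}{-240591} = \frac{134158 + 201150}{\frac{1}{165003 + 32013}} + \frac{\left(-1\right) \left(-291\right) \frac{1}{-4 + 6 \left(-291\right)}}{-240591} = \frac{335308}{\frac{1}{197016}} + \left(-1\right) \left(-291\right) \frac{1}{-4 - 1746} \left(- \frac{1}{240591}\right) = 335308 \frac{1}{\frac{1}{197016}} + \left(-1\right) \left(-291\right) \frac{1}{-1750} \left(- \frac{1}{240591}\right) = 335308 \cdot 197016 + \left(-1\right) \left(-291\right) \left(- \frac{1}{1750}\right) \left(- \frac{1}{240591}\right) = 66061040928 - - \frac{97}{140344750} = 66061040928 + \frac{97}{140344750} = \frac{9271320273779928097}{140344750}$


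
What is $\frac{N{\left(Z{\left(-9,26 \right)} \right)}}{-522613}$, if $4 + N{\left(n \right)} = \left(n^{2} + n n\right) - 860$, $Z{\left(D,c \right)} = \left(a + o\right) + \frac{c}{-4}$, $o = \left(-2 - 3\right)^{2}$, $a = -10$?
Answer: $\frac{1439}{1045226} \approx 0.0013767$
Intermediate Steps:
$o = 25$ ($o = \left(-5\right)^{2} = 25$)
$Z{\left(D,c \right)} = 15 - \frac{c}{4}$ ($Z{\left(D,c \right)} = \left(-10 + 25\right) + \frac{c}{-4} = 15 + c \left(- \frac{1}{4}\right) = 15 - \frac{c}{4}$)
$N{\left(n \right)} = -864 + 2 n^{2}$ ($N{\left(n \right)} = -4 - \left(860 - n^{2} - n n\right) = -4 + \left(\left(n^{2} + n^{2}\right) - 860\right) = -4 + \left(2 n^{2} - 860\right) = -4 + \left(-860 + 2 n^{2}\right) = -864 + 2 n^{2}$)
$\frac{N{\left(Z{\left(-9,26 \right)} \right)}}{-522613} = \frac{-864 + 2 \left(15 - \frac{13}{2}\right)^{2}}{-522613} = \left(-864 + 2 \left(15 - \frac{13}{2}\right)^{2}\right) \left(- \frac{1}{522613}\right) = \left(-864 + 2 \left(\frac{17}{2}\right)^{2}\right) \left(- \frac{1}{522613}\right) = \left(-864 + 2 \cdot \frac{289}{4}\right) \left(- \frac{1}{522613}\right) = \left(-864 + \frac{289}{2}\right) \left(- \frac{1}{522613}\right) = \left(- \frac{1439}{2}\right) \left(- \frac{1}{522613}\right) = \frac{1439}{1045226}$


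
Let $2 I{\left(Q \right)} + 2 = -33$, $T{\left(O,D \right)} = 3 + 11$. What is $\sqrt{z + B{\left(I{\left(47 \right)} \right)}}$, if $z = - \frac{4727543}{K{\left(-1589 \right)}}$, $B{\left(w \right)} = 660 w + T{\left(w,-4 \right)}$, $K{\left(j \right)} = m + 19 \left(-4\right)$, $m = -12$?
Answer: $\frac{5 \sqrt{3266890}}{44} \approx 205.39$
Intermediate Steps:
$T{\left(O,D \right)} = 14$
$I{\left(Q \right)} = - \frac{35}{2}$ ($I{\left(Q \right)} = -1 + \frac{1}{2} \left(-33\right) = -1 - \frac{33}{2} = - \frac{35}{2}$)
$K{\left(j \right)} = -88$ ($K{\left(j \right)} = -12 + 19 \left(-4\right) = -12 - 76 = -88$)
$B{\left(w \right)} = 14 + 660 w$ ($B{\left(w \right)} = 660 w + 14 = 14 + 660 w$)
$z = \frac{4727543}{88}$ ($z = - \frac{4727543}{-88} = \left(-4727543\right) \left(- \frac{1}{88}\right) = \frac{4727543}{88} \approx 53722.0$)
$\sqrt{z + B{\left(I{\left(47 \right)} \right)}} = \sqrt{\frac{4727543}{88} + \left(14 + 660 \left(- \frac{35}{2}\right)\right)} = \sqrt{\frac{4727543}{88} + \left(14 - 11550\right)} = \sqrt{\frac{4727543}{88} - 11536} = \sqrt{\frac{3712375}{88}} = \frac{5 \sqrt{3266890}}{44}$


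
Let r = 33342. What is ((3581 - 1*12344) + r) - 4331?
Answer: 20248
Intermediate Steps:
((3581 - 1*12344) + r) - 4331 = ((3581 - 1*12344) + 33342) - 4331 = ((3581 - 12344) + 33342) - 4331 = (-8763 + 33342) - 4331 = 24579 - 4331 = 20248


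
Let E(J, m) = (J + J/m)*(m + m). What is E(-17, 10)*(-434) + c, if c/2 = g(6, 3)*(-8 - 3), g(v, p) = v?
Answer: 162184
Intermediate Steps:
c = -132 (c = 2*(6*(-8 - 3)) = 2*(6*(-11)) = 2*(-66) = -132)
E(J, m) = 2*m*(J + J/m) (E(J, m) = (J + J/m)*(2*m) = 2*m*(J + J/m))
E(-17, 10)*(-434) + c = (2*(-17)*(1 + 10))*(-434) - 132 = (2*(-17)*11)*(-434) - 132 = -374*(-434) - 132 = 162316 - 132 = 162184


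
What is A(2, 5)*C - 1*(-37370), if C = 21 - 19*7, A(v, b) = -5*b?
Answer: 40170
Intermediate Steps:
C = -112 (C = 21 - 133 = -112)
A(2, 5)*C - 1*(-37370) = -5*5*(-112) - 1*(-37370) = -25*(-112) + 37370 = 2800 + 37370 = 40170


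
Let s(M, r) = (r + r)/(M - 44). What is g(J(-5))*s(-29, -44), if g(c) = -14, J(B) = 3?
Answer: -1232/73 ≈ -16.877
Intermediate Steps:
s(M, r) = 2*r/(-44 + M) (s(M, r) = (2*r)/(-44 + M) = 2*r/(-44 + M))
g(J(-5))*s(-29, -44) = -28*(-44)/(-44 - 29) = -28*(-44)/(-73) = -28*(-44)*(-1)/73 = -14*88/73 = -1232/73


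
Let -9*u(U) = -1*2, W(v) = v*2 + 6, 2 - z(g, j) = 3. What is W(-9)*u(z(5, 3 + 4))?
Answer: -8/3 ≈ -2.6667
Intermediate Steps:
z(g, j) = -1 (z(g, j) = 2 - 1*3 = 2 - 3 = -1)
W(v) = 6 + 2*v (W(v) = 2*v + 6 = 6 + 2*v)
u(U) = 2/9 (u(U) = -(-1)*2/9 = -1/9*(-2) = 2/9)
W(-9)*u(z(5, 3 + 4)) = (6 + 2*(-9))*(2/9) = (6 - 18)*(2/9) = -12*2/9 = -8/3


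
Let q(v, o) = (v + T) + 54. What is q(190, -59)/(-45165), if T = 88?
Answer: -332/45165 ≈ -0.0073508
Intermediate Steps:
q(v, o) = 142 + v (q(v, o) = (v + 88) + 54 = (88 + v) + 54 = 142 + v)
q(190, -59)/(-45165) = (142 + 190)/(-45165) = 332*(-1/45165) = -332/45165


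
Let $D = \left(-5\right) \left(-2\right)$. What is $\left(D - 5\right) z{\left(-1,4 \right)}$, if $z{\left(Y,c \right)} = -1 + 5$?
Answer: $20$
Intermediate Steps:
$z{\left(Y,c \right)} = 4$
$D = 10$
$\left(D - 5\right) z{\left(-1,4 \right)} = \left(10 - 5\right) 4 = 5 \cdot 4 = 20$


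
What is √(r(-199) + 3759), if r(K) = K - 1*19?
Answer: √3541 ≈ 59.506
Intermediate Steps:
r(K) = -19 + K (r(K) = K - 19 = -19 + K)
√(r(-199) + 3759) = √((-19 - 199) + 3759) = √(-218 + 3759) = √3541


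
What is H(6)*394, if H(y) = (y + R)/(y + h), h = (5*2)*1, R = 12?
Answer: 1773/4 ≈ 443.25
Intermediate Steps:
h = 10 (h = 10*1 = 10)
H(y) = (12 + y)/(10 + y) (H(y) = (y + 12)/(y + 10) = (12 + y)/(10 + y))
H(6)*394 = ((12 + 6)/(10 + 6))*394 = (18/16)*394 = ((1/16)*18)*394 = (9/8)*394 = 1773/4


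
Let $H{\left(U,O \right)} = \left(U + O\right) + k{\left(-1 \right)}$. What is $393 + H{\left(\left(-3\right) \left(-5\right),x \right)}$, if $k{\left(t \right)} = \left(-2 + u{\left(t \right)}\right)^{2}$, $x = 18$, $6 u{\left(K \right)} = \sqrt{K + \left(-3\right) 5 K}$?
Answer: $\frac{7747}{18} - \frac{2 \sqrt{14}}{3} \approx 427.89$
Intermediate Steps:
$u{\left(K \right)} = \frac{\sqrt{14} \sqrt{- K}}{6}$ ($u{\left(K \right)} = \frac{\sqrt{K + \left(-3\right) 5 K}}{6} = \frac{\sqrt{K - 15 K}}{6} = \frac{\sqrt{- 14 K}}{6} = \frac{\sqrt{14} \sqrt{- K}}{6}$)
$k{\left(t \right)} = \left(-2 + \frac{\sqrt{14} \sqrt{- t}}{6}\right)^{2}$
$H{\left(U,O \right)} = O + U + \frac{\left(-12 + \sqrt{14}\right)^{2}}{36}$ ($H{\left(U,O \right)} = \left(U + O\right) + \frac{\left(-12 + \sqrt{14} \sqrt{\left(-1\right) \left(-1\right)}\right)^{2}}{36} = \left(O + U\right) + \frac{\left(-12 + \sqrt{14} \sqrt{1}\right)^{2}}{36} = \left(O + U\right) + \frac{\left(-12 + \sqrt{14} \cdot 1\right)^{2}}{36} = \left(O + U\right) + \frac{\left(-12 + \sqrt{14}\right)^{2}}{36} = O + U + \frac{\left(-12 + \sqrt{14}\right)^{2}}{36}$)
$393 + H{\left(\left(-3\right) \left(-5\right),x \right)} = 393 + \left(18 - -15 + \frac{\left(12 - \sqrt{14}\right)^{2}}{36}\right) = 393 + \left(18 + 15 + \frac{\left(12 - \sqrt{14}\right)^{2}}{36}\right) = 393 + \left(33 + \frac{\left(12 - \sqrt{14}\right)^{2}}{36}\right) = 426 + \frac{\left(12 - \sqrt{14}\right)^{2}}{36}$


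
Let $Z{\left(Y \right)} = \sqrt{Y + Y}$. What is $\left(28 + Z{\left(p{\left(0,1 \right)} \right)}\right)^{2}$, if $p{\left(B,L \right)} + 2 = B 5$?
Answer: $780 + 112 i \approx 780.0 + 112.0 i$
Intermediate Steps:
$p{\left(B,L \right)} = -2 + 5 B$ ($p{\left(B,L \right)} = -2 + B 5 = -2 + 5 B$)
$Z{\left(Y \right)} = \sqrt{2} \sqrt{Y}$ ($Z{\left(Y \right)} = \sqrt{2 Y} = \sqrt{2} \sqrt{Y}$)
$\left(28 + Z{\left(p{\left(0,1 \right)} \right)}\right)^{2} = \left(28 + \sqrt{2} \sqrt{-2 + 5 \cdot 0}\right)^{2} = \left(28 + \sqrt{2} \sqrt{-2 + 0}\right)^{2} = \left(28 + \sqrt{2} \sqrt{-2}\right)^{2} = \left(28 + \sqrt{2} i \sqrt{2}\right)^{2} = \left(28 + 2 i\right)^{2}$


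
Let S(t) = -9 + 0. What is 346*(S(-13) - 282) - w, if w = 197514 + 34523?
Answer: -332723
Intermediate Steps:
S(t) = -9
w = 232037
346*(S(-13) - 282) - w = 346*(-9 - 282) - 1*232037 = 346*(-291) - 232037 = -100686 - 232037 = -332723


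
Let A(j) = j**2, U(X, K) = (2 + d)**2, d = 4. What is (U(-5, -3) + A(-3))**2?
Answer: 2025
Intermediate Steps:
U(X, K) = 36 (U(X, K) = (2 + 4)**2 = 6**2 = 36)
(U(-5, -3) + A(-3))**2 = (36 + (-3)**2)**2 = (36 + 9)**2 = 45**2 = 2025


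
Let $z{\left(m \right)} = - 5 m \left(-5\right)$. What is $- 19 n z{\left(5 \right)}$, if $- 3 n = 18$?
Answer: $14250$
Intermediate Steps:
$n = -6$ ($n = \left(- \frac{1}{3}\right) 18 = -6$)
$z{\left(m \right)} = 25 m$
$- 19 n z{\left(5 \right)} = \left(-19\right) \left(-6\right) 25 \cdot 5 = 114 \cdot 125 = 14250$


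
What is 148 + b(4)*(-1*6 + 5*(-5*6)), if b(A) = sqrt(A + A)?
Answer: 148 - 312*sqrt(2) ≈ -293.23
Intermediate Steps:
b(A) = sqrt(2)*sqrt(A) (b(A) = sqrt(2*A) = sqrt(2)*sqrt(A))
148 + b(4)*(-1*6 + 5*(-5*6)) = 148 + (sqrt(2)*sqrt(4))*(-1*6 + 5*(-5*6)) = 148 + (sqrt(2)*2)*(-6 + 5*(-30)) = 148 + (2*sqrt(2))*(-6 - 150) = 148 + (2*sqrt(2))*(-156) = 148 - 312*sqrt(2)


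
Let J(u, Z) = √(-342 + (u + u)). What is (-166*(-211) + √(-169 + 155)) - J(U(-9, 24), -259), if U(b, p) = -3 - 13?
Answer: 35026 + I*√14 - I*√374 ≈ 35026.0 - 15.597*I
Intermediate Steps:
U(b, p) = -16
J(u, Z) = √(-342 + 2*u)
(-166*(-211) + √(-169 + 155)) - J(U(-9, 24), -259) = (-166*(-211) + √(-169 + 155)) - √(-342 + 2*(-16)) = (35026 + √(-14)) - √(-342 - 32) = (35026 + I*√14) - √(-374) = (35026 + I*√14) - I*√374 = 35026 + I*√14 - I*√374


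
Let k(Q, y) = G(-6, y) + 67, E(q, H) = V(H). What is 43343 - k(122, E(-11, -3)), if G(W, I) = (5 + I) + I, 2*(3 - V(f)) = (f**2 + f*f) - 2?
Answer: 43281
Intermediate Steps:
V(f) = 4 - f**2 (V(f) = 3 - ((f**2 + f*f) - 2)/2 = 3 - ((f**2 + f**2) - 2)/2 = 3 - (2*f**2 - 2)/2 = 3 - (-2 + 2*f**2)/2 = 3 + (1 - f**2) = 4 - f**2)
E(q, H) = 4 - H**2
G(W, I) = 5 + 2*I
k(Q, y) = 72 + 2*y (k(Q, y) = (5 + 2*y) + 67 = 72 + 2*y)
43343 - k(122, E(-11, -3)) = 43343 - (72 + 2*(4 - 1*(-3)**2)) = 43343 - (72 + 2*(4 - 1*9)) = 43343 - (72 + 2*(4 - 9)) = 43343 - (72 + 2*(-5)) = 43343 - (72 - 10) = 43343 - 1*62 = 43343 - 62 = 43281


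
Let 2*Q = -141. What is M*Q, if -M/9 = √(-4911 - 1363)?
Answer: 1269*I*√6274/2 ≈ 50258.0*I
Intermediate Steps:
M = -9*I*√6274 (M = -9*√(-4911 - 1363) = -9*I*√6274 ≈ -712.88*I)
Q = -141/2 (Q = (½)*(-141) = -141/2 ≈ -70.500)
M*Q = -9*I*√6274*(-141/2) = 1269*I*√6274/2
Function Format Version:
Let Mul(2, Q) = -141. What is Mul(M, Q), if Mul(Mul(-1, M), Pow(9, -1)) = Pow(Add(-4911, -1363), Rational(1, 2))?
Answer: Mul(Rational(1269, 2), I, Pow(6274, Rational(1, 2))) ≈ Mul(50258., I)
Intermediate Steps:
M = Mul(-9, I, Pow(6274, Rational(1, 2))) (M = Mul(-9, Pow(Add(-4911, -1363), Rational(1, 2))) = Mul(-9, Pow(-6274, Rational(1, 2))) = Mul(-9, Mul(I, Pow(6274, Rational(1, 2)))) = Mul(-9, I, Pow(6274, Rational(1, 2))) ≈ Mul(-712.88, I))
Q = Rational(-141, 2) (Q = Mul(Rational(1, 2), -141) = Rational(-141, 2) ≈ -70.500)
Mul(M, Q) = Mul(Mul(-9, I, Pow(6274, Rational(1, 2))), Rational(-141, 2)) = Mul(Rational(1269, 2), I, Pow(6274, Rational(1, 2)))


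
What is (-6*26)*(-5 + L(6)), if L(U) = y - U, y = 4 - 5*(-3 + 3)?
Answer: 1092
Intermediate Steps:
y = 4 (y = 4 - 5*0 = 4 - 1*0 = 4 + 0 = 4)
L(U) = 4 - U
(-6*26)*(-5 + L(6)) = (-6*26)*(-5 + (4 - 1*6)) = -156*(-5 + (4 - 6)) = -156*(-5 - 2) = -156*(-7) = 1092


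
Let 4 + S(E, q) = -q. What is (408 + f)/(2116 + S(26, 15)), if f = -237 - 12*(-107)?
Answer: 485/699 ≈ 0.69385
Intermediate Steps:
f = 1047 (f = -237 + 1284 = 1047)
S(E, q) = -4 - q
(408 + f)/(2116 + S(26, 15)) = (408 + 1047)/(2116 + (-4 - 1*15)) = 1455/(2116 + (-4 - 15)) = 1455/(2116 - 19) = 1455/2097 = 1455*(1/2097) = 485/699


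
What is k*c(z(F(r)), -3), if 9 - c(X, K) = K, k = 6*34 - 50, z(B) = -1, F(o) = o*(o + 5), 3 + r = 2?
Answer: 1848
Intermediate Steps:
r = -1 (r = -3 + 2 = -1)
F(o) = o*(5 + o)
k = 154 (k = 204 - 50 = 154)
c(X, K) = 9 - K
k*c(z(F(r)), -3) = 154*(9 - 1*(-3)) = 154*(9 + 3) = 154*12 = 1848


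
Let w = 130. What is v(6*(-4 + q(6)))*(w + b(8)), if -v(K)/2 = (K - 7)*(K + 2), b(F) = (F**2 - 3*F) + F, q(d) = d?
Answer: -24920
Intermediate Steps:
b(F) = F**2 - 2*F
v(K) = -2*(-7 + K)*(2 + K) (v(K) = -2*(K - 7)*(K + 2) = -2*(-7 + K)*(2 + K))
v(6*(-4 + q(6)))*(w + b(8)) = (28 - 2*36*(-4 + 6)**2 + 10*(6*(-4 + 6)))*(130 + 8*(-2 + 8)) = (28 - 2*(6*2)**2 + 10*(6*2))*(130 + 8*6) = (28 - 2*12**2 + 10*12)*(130 + 48) = (28 - 2*144 + 120)*178 = (28 - 288 + 120)*178 = -140*178 = -24920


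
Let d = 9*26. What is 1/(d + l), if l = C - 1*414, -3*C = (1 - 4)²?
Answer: -1/183 ≈ -0.0054645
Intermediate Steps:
C = -3 (C = -(1 - 4)²/3 = -⅓*(-3)² = -⅓*9 = -3)
l = -417 (l = -3 - 1*414 = -3 - 414 = -417)
d = 234
1/(d + l) = 1/(234 - 417) = 1/(-183) = -1/183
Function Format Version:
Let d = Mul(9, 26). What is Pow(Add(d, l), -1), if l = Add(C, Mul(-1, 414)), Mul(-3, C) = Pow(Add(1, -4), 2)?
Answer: Rational(-1, 183) ≈ -0.0054645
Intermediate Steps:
C = -3 (C = Mul(Rational(-1, 3), Pow(Add(1, -4), 2)) = Mul(Rational(-1, 3), Pow(-3, 2)) = Mul(Rational(-1, 3), 9) = -3)
l = -417 (l = Add(-3, Mul(-1, 414)) = Add(-3, -414) = -417)
d = 234
Pow(Add(d, l), -1) = Pow(Add(234, -417), -1) = Pow(-183, -1) = Rational(-1, 183)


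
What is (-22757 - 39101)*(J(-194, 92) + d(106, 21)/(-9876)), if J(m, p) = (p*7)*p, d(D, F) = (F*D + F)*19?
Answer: -6032088591865/1646 ≈ -3.6647e+9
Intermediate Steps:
d(D, F) = 19*F + 19*D*F (d(D, F) = (D*F + F)*19 = (F + D*F)*19 = 19*F + 19*D*F)
J(m, p) = 7*p² (J(m, p) = (7*p)*p = 7*p²)
(-22757 - 39101)*(J(-194, 92) + d(106, 21)/(-9876)) = (-22757 - 39101)*(7*92² + (19*21*(1 + 106))/(-9876)) = -61858*(7*8464 + (19*21*107)*(-1/9876)) = -61858*(59248 + 42693*(-1/9876)) = -61858*(59248 - 14231/3292) = -61858*195030185/3292 = -6032088591865/1646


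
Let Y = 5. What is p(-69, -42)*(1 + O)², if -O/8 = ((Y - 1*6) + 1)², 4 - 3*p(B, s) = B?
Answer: 73/3 ≈ 24.333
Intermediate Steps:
p(B, s) = 4/3 - B/3
O = 0 (O = -8*((5 - 1*6) + 1)² = -8*((5 - 6) + 1)² = -8*(-1 + 1)² = -8*0² = -8*0 = 0)
p(-69, -42)*(1 + O)² = (4/3 - ⅓*(-69))*(1 + 0)² = (4/3 + 23)*1² = (73/3)*1 = 73/3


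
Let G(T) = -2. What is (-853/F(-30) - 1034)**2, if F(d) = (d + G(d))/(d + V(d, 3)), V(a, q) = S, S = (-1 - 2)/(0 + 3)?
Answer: 3543939961/1024 ≈ 3.4609e+6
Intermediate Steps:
S = -1 (S = -3/3 = -3*1/3 = -1)
V(a, q) = -1
F(d) = (-2 + d)/(-1 + d) (F(d) = (d - 2)/(d - 1) = (-2 + d)/(-1 + d))
(-853/F(-30) - 1034)**2 = (-853*(-1 - 30)/(-2 - 30) - 1034)**2 = (-853/(-32/(-31)) - 1034)**2 = (-853/((-1/31*(-32))) - 1034)**2 = (-853/32/31 - 1034)**2 = (-853*31/32 - 1034)**2 = (-26443/32 - 1034)**2 = (-59531/32)**2 = 3543939961/1024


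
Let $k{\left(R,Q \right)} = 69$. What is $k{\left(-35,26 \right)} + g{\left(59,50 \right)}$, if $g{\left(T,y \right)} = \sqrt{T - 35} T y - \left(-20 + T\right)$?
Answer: $30 + 5900 \sqrt{6} \approx 14482.0$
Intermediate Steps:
$g{\left(T,y \right)} = 20 - T + T y \sqrt{-35 + T}$ ($g{\left(T,y \right)} = \sqrt{-35 + T} T y - \left(-20 + T\right) = T \sqrt{-35 + T} y - \left(-20 + T\right) = T y \sqrt{-35 + T} - \left(-20 + T\right) = 20 - T + T y \sqrt{-35 + T}$)
$k{\left(-35,26 \right)} + g{\left(59,50 \right)} = 69 + \left(20 - 59 + 59 \cdot 50 \sqrt{-35 + 59}\right) = 69 + \left(20 - 59 + 59 \cdot 50 \sqrt{24}\right) = 69 + \left(20 - 59 + 59 \cdot 50 \cdot 2 \sqrt{6}\right) = 69 + \left(20 - 59 + 5900 \sqrt{6}\right) = 69 - \left(39 - 5900 \sqrt{6}\right) = 30 + 5900 \sqrt{6}$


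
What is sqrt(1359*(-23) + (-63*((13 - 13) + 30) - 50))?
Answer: I*sqrt(33197) ≈ 182.2*I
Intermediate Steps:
sqrt(1359*(-23) + (-63*((13 - 13) + 30) - 50)) = sqrt(-31257 + (-63*(0 + 30) - 50)) = sqrt(-31257 + (-63*30 - 50)) = sqrt(-31257 + (-1890 - 50)) = sqrt(-31257 - 1940) = sqrt(-33197) = I*sqrt(33197)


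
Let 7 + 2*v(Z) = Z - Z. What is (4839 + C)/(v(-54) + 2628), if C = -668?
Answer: 8342/5249 ≈ 1.5893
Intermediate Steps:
v(Z) = -7/2 (v(Z) = -7/2 + (Z - Z)/2 = -7/2 + (½)*0 = -7/2 + 0 = -7/2)
(4839 + C)/(v(-54) + 2628) = (4839 - 668)/(-7/2 + 2628) = 4171/(5249/2) = 4171*(2/5249) = 8342/5249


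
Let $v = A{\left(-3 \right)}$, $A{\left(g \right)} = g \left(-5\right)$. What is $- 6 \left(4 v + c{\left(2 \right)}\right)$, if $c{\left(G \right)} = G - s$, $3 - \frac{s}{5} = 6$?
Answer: $-462$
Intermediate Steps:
$A{\left(g \right)} = - 5 g$
$s = -15$ ($s = 15 - 30 = -15$)
$v = 15$ ($v = \left(-5\right) \left(-3\right) = 15$)
$c{\left(G \right)} = 15 + G$ ($c{\left(G \right)} = G - -15 = G + 15 = 15 + G$)
$- 6 \left(4 v + c{\left(2 \right)}\right) = - 6 \left(4 \cdot 15 + \left(15 + 2\right)\right) = - 6 \left(60 + 17\right) = \left(-6\right) 77 = -462$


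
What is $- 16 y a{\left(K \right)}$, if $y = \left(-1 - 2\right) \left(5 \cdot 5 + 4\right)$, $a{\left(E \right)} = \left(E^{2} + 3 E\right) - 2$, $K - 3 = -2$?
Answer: $2784$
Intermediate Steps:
$K = 1$ ($K = 3 - 2 = 1$)
$a{\left(E \right)} = -2 + E^{2} + 3 E$
$y = -87$ ($y = - 3 \left(25 + 4\right) = \left(-3\right) 29 = -87$)
$- 16 y a{\left(K \right)} = \left(-16\right) \left(-87\right) \left(-2 + 1^{2} + 3 \cdot 1\right) = 1392 \left(-2 + 1 + 3\right) = 1392 \cdot 2 = 2784$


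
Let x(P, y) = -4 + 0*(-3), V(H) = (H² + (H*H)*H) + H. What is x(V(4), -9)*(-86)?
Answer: 344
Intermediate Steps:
V(H) = H + H² + H³ (V(H) = (H² + H²*H) + H = (H² + H³) + H = H + H² + H³)
x(P, y) = -4 (x(P, y) = -4 + 0 = -4)
x(V(4), -9)*(-86) = -4*(-86) = 344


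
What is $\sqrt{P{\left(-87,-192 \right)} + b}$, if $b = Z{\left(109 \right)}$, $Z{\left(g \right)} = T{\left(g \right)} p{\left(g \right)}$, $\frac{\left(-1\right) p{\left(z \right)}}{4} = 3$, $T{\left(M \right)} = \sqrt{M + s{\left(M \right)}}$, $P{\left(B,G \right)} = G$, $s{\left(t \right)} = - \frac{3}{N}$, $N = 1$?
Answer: $2 \sqrt{-48 - 3 \sqrt{106}} \approx 17.764 i$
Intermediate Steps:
$s{\left(t \right)} = -3$ ($s{\left(t \right)} = - \frac{3}{1} = \left(-3\right) 1 = -3$)
$T{\left(M \right)} = \sqrt{-3 + M}$ ($T{\left(M \right)} = \sqrt{M - 3} = \sqrt{-3 + M}$)
$p{\left(z \right)} = -12$ ($p{\left(z \right)} = \left(-4\right) 3 = -12$)
$Z{\left(g \right)} = - 12 \sqrt{-3 + g}$ ($Z{\left(g \right)} = \sqrt{-3 + g} \left(-12\right) = - 12 \sqrt{-3 + g}$)
$b = - 12 \sqrt{106}$ ($b = - 12 \sqrt{-3 + 109} = - 12 \sqrt{106} \approx -123.55$)
$\sqrt{P{\left(-87,-192 \right)} + b} = \sqrt{-192 - 12 \sqrt{106}}$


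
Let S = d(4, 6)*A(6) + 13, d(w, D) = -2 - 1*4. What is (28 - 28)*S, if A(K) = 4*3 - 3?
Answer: 0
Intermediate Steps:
A(K) = 9 (A(K) = 12 - 3 = 9)
d(w, D) = -6 (d(w, D) = -2 - 4 = -6)
S = -41 (S = -6*9 + 13 = -54 + 13 = -41)
(28 - 28)*S = (28 - 28)*(-41) = 0*(-41) = 0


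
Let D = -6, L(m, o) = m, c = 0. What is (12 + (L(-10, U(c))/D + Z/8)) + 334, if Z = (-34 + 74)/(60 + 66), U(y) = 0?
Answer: 43811/126 ≈ 347.71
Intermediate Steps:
Z = 20/63 (Z = 40/126 = 40*(1/126) = 20/63 ≈ 0.31746)
(12 + (L(-10, U(c))/D + Z/8)) + 334 = (12 + (-10/(-6) + (20/63)/8)) + 334 = (12 + (-10*(-⅙) + (20/63)*(⅛))) + 334 = (12 + (5/3 + 5/126)) + 334 = (12 + 215/126) + 334 = 1727/126 + 334 = 43811/126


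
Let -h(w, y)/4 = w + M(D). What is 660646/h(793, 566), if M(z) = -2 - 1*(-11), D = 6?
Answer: -330323/1604 ≈ -205.94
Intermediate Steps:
M(z) = 9 (M(z) = -2 + 11 = 9)
h(w, y) = -36 - 4*w (h(w, y) = -4*(w + 9) = -4*(9 + w) = -36 - 4*w)
660646/h(793, 566) = 660646/(-36 - 4*793) = 660646/(-36 - 3172) = 660646/(-3208) = 660646*(-1/3208) = -330323/1604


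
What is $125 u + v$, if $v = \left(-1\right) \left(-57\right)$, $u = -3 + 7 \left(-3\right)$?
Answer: $-2943$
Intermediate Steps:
$u = -24$ ($u = -3 - 21 = -24$)
$v = 57$
$125 u + v = 125 \left(-24\right) + 57 = -3000 + 57 = -2943$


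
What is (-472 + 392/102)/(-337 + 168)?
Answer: 23876/8619 ≈ 2.7702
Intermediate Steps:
(-472 + 392/102)/(-337 + 168) = (-472 + 392*(1/102))/(-169) = (-472 + 196/51)*(-1/169) = -23876/51*(-1/169) = 23876/8619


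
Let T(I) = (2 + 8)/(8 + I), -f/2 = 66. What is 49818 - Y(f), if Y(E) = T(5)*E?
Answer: 648954/13 ≈ 49920.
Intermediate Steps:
f = -132 (f = -2*66 = -132)
T(I) = 10/(8 + I)
Y(E) = 10*E/13 (Y(E) = (10/(8 + 5))*E = (10/13)*E = (10*(1/13))*E = 10*E/13)
49818 - Y(f) = 49818 - 10*(-132)/13 = 49818 - 1*(-1320/13) = 49818 + 1320/13 = 648954/13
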